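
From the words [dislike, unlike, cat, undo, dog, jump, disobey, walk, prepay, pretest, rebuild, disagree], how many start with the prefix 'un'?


Checking each word for prefix 'un':
  'dislike' -> no (count: 0)
  'unlike' -> YES, starts with 'un' (count: 1)
  'cat' -> no (count: 1)
  'undo' -> YES, starts with 'un' (count: 2)
  'dog' -> no (count: 2)
  'jump' -> no (count: 2)
  'disobey' -> no (count: 2)
  'walk' -> no (count: 2)
  'prepay' -> no (count: 2)
  'pretest' -> no (count: 2)
  'rebuild' -> no (count: 2)
  'disagree' -> no (count: 2)
Total with prefix 'un': 2

2


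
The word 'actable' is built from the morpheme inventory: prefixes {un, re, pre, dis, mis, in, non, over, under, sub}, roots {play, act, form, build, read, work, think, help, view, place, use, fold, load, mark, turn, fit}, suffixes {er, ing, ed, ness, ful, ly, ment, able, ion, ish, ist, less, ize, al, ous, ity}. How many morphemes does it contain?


Segmenting 'actable' against the inventory:
  'act' -> root (morpheme 1)
  'able' -> suffix (morpheme 2)
Total morphemes: 2

2


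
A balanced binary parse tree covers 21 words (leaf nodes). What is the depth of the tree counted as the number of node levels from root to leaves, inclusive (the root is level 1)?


In a balanced binary tree with n leaves the deepest leaf is ceil(log2(n)) edges below the root,
so counting node levels inclusive of root and leaves gives ceil(log2(n)) + 1 levels.
log2(21) = 4.3923
ceil(4.3923) = 5
levels = 5 + 1 = 6

6


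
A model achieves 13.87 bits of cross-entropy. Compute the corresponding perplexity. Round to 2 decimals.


Perplexity formula: PP = 2^H
H = 13.87
PP = 2^13.87
Decompose: 2^13.87 = 2^13 * 2^0.87
2^13 = 8192, 2^0.87 ~ 1.8276629
PP ~ 8192 * 1.8276629 = 14972.2144768
Rounded to 2 decimals: 14972.21

14972.21


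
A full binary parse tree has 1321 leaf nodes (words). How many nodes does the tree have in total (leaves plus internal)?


Leaf nodes (terminals): 1321
Internal nodes = n - 1 = 1321 - 1 = 1320
Total = leaves + internal = 1321 + 1320 = 2641

2641


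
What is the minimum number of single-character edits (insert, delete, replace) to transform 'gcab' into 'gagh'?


Building DP table for s1='gcab' (len 4) and s2='gagh' (len 4):
       g  a  g  h
    0  1  2  3  4
  g 1  0  1  2  3
  c 2  1  1  2  3
  a 3  2  1  2  3
  b 4  3  2  2  3
Edit distance = dp[4][4] = 3

3


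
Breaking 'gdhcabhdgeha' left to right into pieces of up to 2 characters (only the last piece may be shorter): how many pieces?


'gdhcabhdgeha' has 12 characters.
Chunking with max size 2:
  Chunk 1: 'gd' (positions 0-1)
  Chunk 2: 'hc' (positions 2-3)
  Chunk 3: 'ab' (positions 4-5)
  Chunk 4: 'hd' (positions 6-7)
  Chunk 5: 'ge' (positions 8-9)
  Chunk 6: 'ha' (positions 10-11)
Total chunks: ceil(12 / 2) = 6

6


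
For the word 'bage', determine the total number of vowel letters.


Scanning each character of 'bage':
  Position 1: 'b' -> consonant (running count: 0)
  Position 2: 'a' -> vowel (running count: 1)
  Position 3: 'g' -> consonant (running count: 1)
  Position 4: 'e' -> vowel (running count: 2)
Total vowels: 2

2


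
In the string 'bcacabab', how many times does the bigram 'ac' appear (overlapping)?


Scanning 'bcacabab' for bigram 'ac':
  Position 0: 'bc' -> no
  Position 1: 'ca' -> no
  Position 2: 'ac' -> MATCH
  Position 3: 'ca' -> no
  Position 4: 'ab' -> no
  Position 5: 'ba' -> no
  Position 6: 'ab' -> no
Total matches: 1

1


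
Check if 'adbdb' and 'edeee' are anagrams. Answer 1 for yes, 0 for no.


Sort characters of 'adbdb': 'abbdd'
Sort characters of 'edeee': 'deeee'
Sorted forms differ -> they are NOT anagrams
Result: 0

0


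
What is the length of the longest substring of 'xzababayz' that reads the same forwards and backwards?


Scanning 'xzababayz' for palindromic substrings.
Substring at positions 2-6: 'ababa'.
Check: reverse('ababa') = 'ababa' -> palindrome confirmed.
Neighbouring characters ('z' / 'y') break symmetry, so it cannot extend further.
No longer palindromic substring exists; longest length = 5

5


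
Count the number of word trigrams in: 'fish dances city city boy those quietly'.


Word trigrams from [7] words:
  Trigram 1: (fish dances city)
  Trigram 2: (dances city city)
  Trigram 3: (city city boy)
  Trigram 4: (city boy those)
  Trigram 5: (boy those quietly)
Total word trigrams: 7 - 2 = 5

5


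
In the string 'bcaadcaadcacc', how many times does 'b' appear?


Scanning 'bcaadcaadcacc' for 'b':
  Position 0: 'b' -> MATCH (count: 1)
Total occurrences of 'b': 1

1


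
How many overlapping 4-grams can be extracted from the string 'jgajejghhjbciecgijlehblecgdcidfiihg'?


String 'jgajejghhjbciecgijlehblecgdcidfiihg' has length L = 35.
Number of overlapping n-grams = L - n + 1
Substituting: 35 - 4 + 1 = 32

32


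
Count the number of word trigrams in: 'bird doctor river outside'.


Word trigrams from [4] words:
  Trigram 1: (bird doctor river)
  Trigram 2: (doctor river outside)
Total word trigrams: 4 - 2 = 2

2


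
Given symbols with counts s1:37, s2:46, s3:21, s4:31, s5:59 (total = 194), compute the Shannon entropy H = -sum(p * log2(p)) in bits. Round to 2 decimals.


Computing entropy H = -sum(p_i * log2(p_i)):
  s1: p = 37/194 = 0.1907, -p*log2(p) = 0.4559
  s2: p = 46/194 = 0.2371, -p*log2(p) = 0.4923
  s3: p = 21/194 = 0.1082, -p*log2(p) = 0.3472
  s4: p = 31/194 = 0.1598, -p*log2(p) = 0.4228
  s5: p = 59/194 = 0.3041, -p*log2(p) = 0.5223
H = sum of terms = 2.2405
Rounded to 2 decimals: 2.24

2.24


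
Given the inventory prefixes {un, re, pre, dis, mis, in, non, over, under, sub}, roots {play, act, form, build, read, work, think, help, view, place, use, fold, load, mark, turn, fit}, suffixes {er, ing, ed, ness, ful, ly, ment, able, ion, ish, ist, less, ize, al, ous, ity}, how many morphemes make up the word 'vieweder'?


Segmenting 'vieweder' against the inventory:
  'view' -> root (morpheme 1)
  'ed' -> suffix (morpheme 2)
  'er' -> suffix (morpheme 3)
Total morphemes: 3

3


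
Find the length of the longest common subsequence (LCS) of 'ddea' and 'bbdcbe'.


DP table for LCS of 'ddea' and 'bbdcbe':
       b  b  d  c  b  e
    0  0  0  0  0  0  0
  d 0  0  0  1  1  1  1
  d 0  0  0  1  1  1  1
  e 0  0  0  1  1  1  2
  a 0  0  0  1  1  1  2
LCS: 'de'
LCS length = 2

2


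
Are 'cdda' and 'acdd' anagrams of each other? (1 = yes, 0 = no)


Sort characters of 'cdda': 'acdd'
Sort characters of 'acdd': 'acdd'
Sorted forms match -> they ARE anagrams
Result: 1

1


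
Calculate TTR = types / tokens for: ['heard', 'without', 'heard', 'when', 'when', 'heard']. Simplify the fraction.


Tokens: 6
Unique types: ('heard', 'when', 'without') = 3
TTR = 3/6
Simplify: divide both by 3 -> 1/2
TTR = 1/2

1/2


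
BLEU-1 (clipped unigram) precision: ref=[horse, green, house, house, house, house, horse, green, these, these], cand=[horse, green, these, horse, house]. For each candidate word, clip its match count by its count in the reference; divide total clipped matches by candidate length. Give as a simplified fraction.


Reference word counts: {'green': 2, 'horse': 2, 'house': 4, 'these': 2}
Checking each candidate word (with clipping):
  'horse' -> in reference (ref count 2, used 1/2) -> match (matches: 1)
  'green' -> in reference (ref count 2, used 1/2) -> match (matches: 2)
  'these' -> in reference (ref count 2, used 1/2) -> match (matches: 3)
  'horse' -> in reference (ref count 2, used 2/2) -> match (matches: 4)
  'house' -> in reference (ref count 4, used 1/4) -> match (matches: 5)
Clipped matches: 5, Candidate length: 5
Precision = 5/5 = 1

1


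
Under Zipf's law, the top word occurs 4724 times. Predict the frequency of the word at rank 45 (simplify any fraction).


Zipf's law: freq(rank) = f1 / rank
f1 = 4724, rank = 45
freq = 4724 / 45
GCD(4724, 45) = 1
Simplified: 4724/45

4724/45


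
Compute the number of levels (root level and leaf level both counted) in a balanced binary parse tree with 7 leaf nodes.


In a balanced binary tree with n leaves the deepest leaf is ceil(log2(n)) edges below the root,
so counting node levels inclusive of root and leaves gives ceil(log2(n)) + 1 levels.
log2(7) = 2.8074
ceil(2.8074) = 3
levels = 3 + 1 = 4

4


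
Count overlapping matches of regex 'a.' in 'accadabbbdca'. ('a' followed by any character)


Pattern: a. means 'a' followed by any character.
Scanning 'accadabbbdca' position-by-position:
  Pos 0: window 'ac' -> MATCH
  Pos 1: window 'cc' -> no
  Pos 2: window 'ca' -> no
  Pos 3: window 'ad' -> MATCH
  Pos 4: window 'da' -> no
  Pos 5: window 'ab' -> MATCH
  Pos 6: window 'bb' -> no
  Pos 7: window 'bb' -> no
  Pos 8: window 'bd' -> no
  Pos 9: window 'dc' -> no
  Pos 10: window 'ca' -> no
  Pos 11: window 'a' -> no
Total matches: 3

3


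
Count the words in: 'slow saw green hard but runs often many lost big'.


Counting words by splitting on spaces:
  Word 1: 'slow'
  Word 2: 'saw'
  Word 3: 'green'
  Word 4: 'hard'
  Word 5: 'but'
  Word 6: 'runs'
  Word 7: 'often'
  Word 8: 'many'
  Word 9: 'lost'
  Word 10: 'big'
Total words: 10

10


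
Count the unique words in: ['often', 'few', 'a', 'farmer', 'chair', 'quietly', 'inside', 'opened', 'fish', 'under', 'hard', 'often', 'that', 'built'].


Listing all tokens and tracking unique types:
  Token 1: 'often' -> NEW (unique so far: 1)
  Token 2: 'few' -> NEW (unique so far: 2)
  Token 3: 'a' -> NEW (unique so far: 3)
  Token 4: 'farmer' -> NEW (unique so far: 4)
  Token 5: 'chair' -> NEW (unique so far: 5)
  Token 6: 'quietly' -> NEW (unique so far: 6)
  Token 7: 'inside' -> NEW (unique so far: 7)
  Token 8: 'opened' -> NEW (unique so far: 8)
  Token 9: 'fish' -> NEW (unique so far: 9)
  Token 10: 'under' -> NEW (unique so far: 10)
  Token 11: 'hard' -> NEW (unique so far: 11)
  Token 12: 'often' -> duplicate (unique so far: 11)
  Token 13: 'that' -> NEW (unique so far: 12)
  Token 14: 'built' -> NEW (unique so far: 13)
Unique types: ('a', 'built', 'chair', 'farmer', 'few', 'fish', 'hard', 'inside', 'often', 'opened', 'quietly', 'that', 'under')
Vocabulary size: 13

13


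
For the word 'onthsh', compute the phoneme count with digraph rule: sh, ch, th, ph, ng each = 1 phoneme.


Parsing 'onthsh' greedily, digraphs first:
  'o' -> vowel phoneme (phonemes so far: 1)
  'n' -> consonant phoneme (phonemes so far: 2)
  'th' -> digraph (1 consonant phoneme) (phonemes so far: 3)
  'sh' -> digraph (1 consonant phoneme) (phonemes so far: 4)
Total phonemes: 4

4


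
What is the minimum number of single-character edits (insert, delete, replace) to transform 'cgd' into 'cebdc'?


Building DP table for s1='cgd' (len 3) and s2='cebdc' (len 5):
       c  e  b  d  c
    0  1  2  3  4  5
  c 1  0  1  2  3  4
  g 2  1  1  2  3  4
  d 3  2  2  2  2  3
Edit distance = dp[3][5] = 3

3


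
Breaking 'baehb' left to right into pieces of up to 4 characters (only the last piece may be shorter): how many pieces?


'baehb' has 5 characters.
Chunking with max size 4:
  Chunk 1: 'baeh' (positions 0-3)
  Chunk 2: 'b' (positions 4-4)
Total chunks: ceil(5 / 4) = 2

2


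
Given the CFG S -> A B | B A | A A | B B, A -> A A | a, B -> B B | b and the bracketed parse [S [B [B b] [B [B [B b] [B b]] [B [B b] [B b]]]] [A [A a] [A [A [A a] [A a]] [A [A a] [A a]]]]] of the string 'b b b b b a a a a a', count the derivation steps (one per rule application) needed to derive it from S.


Every bracketed nonterminal node [X ...] in the tree is produced by exactly one rule application.
Reading the tree off as a leftmost derivation:
  Step 1: S  =>  B A   (applied S -> B A)
  Step 2: B A  =>  B B A   (applied B -> B B)
  Step 3: B B A  =>  b B A   (applied B -> b)
  Step 4: b B A  =>  b B B A   (applied B -> B B)
  Step 5: b B B A  =>  b B B B A   (applied B -> B B)
  Step 6: b B B B A  =>  b b B B A   (applied B -> b)
  Step 7: b b B B A  =>  b b b B A   (applied B -> b)
  Step 8: b b b B A  =>  b b b B B A   (applied B -> B B)
  Step 9: b b b B B A  =>  b b b b B A   (applied B -> b)
  Step 10: b b b b B A  =>  b b b b b A   (applied B -> b)
  Step 11: b b b b b A  =>  b b b b b A A   (applied A -> A A)
  Step 12: b b b b b A A  =>  b b b b b a A   (applied A -> a)
  Step 13: b b b b b a A  =>  b b b b b a A A   (applied A -> A A)
  Step 14: b b b b b a A A  =>  b b b b b a A A A   (applied A -> A A)
  Step 15: b b b b b a A A A  =>  b b b b b a a A A   (applied A -> a)
  Step 16: b b b b b a a A A  =>  b b b b b a a a A   (applied A -> a)
  Step 17: b b b b b a a a A  =>  b b b b b a a a A A   (applied A -> A A)
  Step 18: b b b b b a a a A A  =>  b b b b b a a a a A   (applied A -> a)
  Step 19: b b b b b a a a a A  =>  b b b b b a a a a a   (applied A -> a)
Final yield: b b b b b a a a a a
Total rewrite steps: 19

19


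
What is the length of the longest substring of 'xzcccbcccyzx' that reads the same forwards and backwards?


Scanning 'xzcccbcccyzx' for palindromic substrings.
Substring at positions 2-8: 'cccbccc'.
Check: reverse('cccbccc') = 'cccbccc' -> palindrome confirmed.
Neighbouring characters ('z' / 'y') break symmetry, so it cannot extend further.
No longer palindromic substring exists; longest length = 7

7


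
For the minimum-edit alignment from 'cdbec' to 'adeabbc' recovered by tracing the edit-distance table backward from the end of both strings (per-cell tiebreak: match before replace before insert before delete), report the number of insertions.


Edit distance = 4. Backtracking from cell (5, 7) with preference match > replace > insert > delete,
then listing the resulting alignment 'cdbec' -> 'adeabbc' left to right:
  Step 1: replace c->a
  Step 2: keep 'd'
  Step 3: insert 'e' [insertion #1]
  Step 4: insert 'a' [insertion #2]
  Step 5: keep 'b'
  Step 6: replace e->b
  Step 7: keep 'c'
Total insertions: 2

2


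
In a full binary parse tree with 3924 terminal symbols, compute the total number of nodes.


Leaf nodes (terminals): 3924
Internal nodes = n - 1 = 3924 - 1 = 3923
Total = leaves + internal = 3924 + 3923 = 7847

7847


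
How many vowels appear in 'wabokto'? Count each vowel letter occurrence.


Scanning each character of 'wabokto':
  Position 1: 'w' -> consonant (running count: 0)
  Position 2: 'a' -> vowel (running count: 1)
  Position 3: 'b' -> consonant (running count: 1)
  Position 4: 'o' -> vowel (running count: 2)
  Position 5: 'k' -> consonant (running count: 2)
  Position 6: 't' -> consonant (running count: 2)
  Position 7: 'o' -> vowel (running count: 3)
Total vowels: 3

3


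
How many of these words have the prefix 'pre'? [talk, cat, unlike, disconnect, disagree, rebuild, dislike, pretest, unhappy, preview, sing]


Checking each word for prefix 'pre':
  'talk' -> no (count: 0)
  'cat' -> no (count: 0)
  'unlike' -> no (count: 0)
  'disconnect' -> no (count: 0)
  'disagree' -> no (count: 0)
  'rebuild' -> no (count: 0)
  'dislike' -> no (count: 0)
  'pretest' -> YES, starts with 'pre' (count: 1)
  'unhappy' -> no (count: 1)
  'preview' -> YES, starts with 'pre' (count: 2)
  'sing' -> no (count: 2)
Total with prefix 'pre': 2

2


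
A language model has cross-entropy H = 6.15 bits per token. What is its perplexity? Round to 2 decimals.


Perplexity formula: PP = 2^H
H = 6.15
PP = 2^6.15
Decompose: 2^6.15 = 2^6 * 2^0.15
2^6 = 64, 2^0.15 ~ 1.1095695
PP ~ 64 * 1.1095695 = 71.0124480
Rounded to 2 decimals: 71.01

71.01


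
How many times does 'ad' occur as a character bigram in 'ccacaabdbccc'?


Scanning 'ccacaabdbccc' for bigram 'ad':
  Position 0: 'cc' -> no
  Position 1: 'ca' -> no
  Position 2: 'ac' -> no
  Position 3: 'ca' -> no
  Position 4: 'aa' -> no
  Position 5: 'ab' -> no
  Position 6: 'bd' -> no
  Position 7: 'db' -> no
  Position 8: 'bc' -> no
  Position 9: 'cc' -> no
  Position 10: 'cc' -> no
Total matches: 0

0


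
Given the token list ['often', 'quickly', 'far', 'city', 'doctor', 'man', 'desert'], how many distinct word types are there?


Listing all tokens and tracking unique types:
  Token 1: 'often' -> NEW (unique so far: 1)
  Token 2: 'quickly' -> NEW (unique so far: 2)
  Token 3: 'far' -> NEW (unique so far: 3)
  Token 4: 'city' -> NEW (unique so far: 4)
  Token 5: 'doctor' -> NEW (unique so far: 5)
  Token 6: 'man' -> NEW (unique so far: 6)
  Token 7: 'desert' -> NEW (unique so far: 7)
Unique types: ('city', 'desert', 'doctor', 'far', 'man', 'often', 'quickly')
Vocabulary size: 7

7


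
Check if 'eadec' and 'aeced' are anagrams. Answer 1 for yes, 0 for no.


Sort characters of 'eadec': 'acdee'
Sort characters of 'aeced': 'acdee'
Sorted forms match -> they ARE anagrams
Result: 1

1


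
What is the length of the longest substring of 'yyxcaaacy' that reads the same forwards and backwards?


Scanning 'yyxcaaacy' for palindromic substrings.
Substring at positions 3-7: 'caaac'.
Check: reverse('caaac') = 'caaac' -> palindrome confirmed.
Neighbouring characters ('x' / 'y') break symmetry, so it cannot extend further.
No longer palindromic substring exists; longest length = 5

5


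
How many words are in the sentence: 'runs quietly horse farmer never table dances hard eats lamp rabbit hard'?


Counting words by splitting on spaces:
  Word 1: 'runs'
  Word 2: 'quietly'
  Word 3: 'horse'
  Word 4: 'farmer'
  Word 5: 'never'
  Word 6: 'table'
  Word 7: 'dances'
  Word 8: 'hard'
  Word 9: 'eats'
  Word 10: 'lamp'
  Word 11: 'rabbit'
  Word 12: 'hard'
Total words: 12

12


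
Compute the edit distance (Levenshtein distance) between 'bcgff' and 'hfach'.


Building DP table for s1='bcgff' (len 5) and s2='hfach' (len 5):
       h  f  a  c  h
    0  1  2  3  4  5
  b 1  1  2  3  4  5
  c 2  2  2  3  3  4
  g 3  3  3  3  4  4
  f 4  4  3  4  4  5
  f 5  5  4  4  5  5
Edit distance = dp[5][5] = 5

5


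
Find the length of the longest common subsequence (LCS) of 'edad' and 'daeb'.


DP table for LCS of 'edad' and 'daeb':
       d  a  e  b
    0  0  0  0  0
  e 0  0  0  1  1
  d 0  1  1  1  1
  a 0  1  2  2  2
  d 0  1  2  2  2
LCS: 'da'
LCS length = 2

2


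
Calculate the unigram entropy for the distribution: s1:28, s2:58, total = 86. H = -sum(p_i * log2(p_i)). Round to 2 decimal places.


Computing entropy H = -sum(p_i * log2(p_i)):
  s1: p = 28/86 = 0.3256, -p*log2(p) = 0.5271
  s2: p = 58/86 = 0.6744, -p*log2(p) = 0.3833
H = sum of terms = 0.9104
Rounded to 2 decimals: 0.91

0.91


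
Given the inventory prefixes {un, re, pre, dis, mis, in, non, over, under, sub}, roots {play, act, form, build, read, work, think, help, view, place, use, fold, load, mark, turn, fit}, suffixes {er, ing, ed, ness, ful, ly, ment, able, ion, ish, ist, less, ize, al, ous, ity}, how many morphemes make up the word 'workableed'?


Segmenting 'workableed' against the inventory:
  'work' -> root (morpheme 1)
  'able' -> suffix (morpheme 2)
  'ed' -> suffix (morpheme 3)
Total morphemes: 3

3


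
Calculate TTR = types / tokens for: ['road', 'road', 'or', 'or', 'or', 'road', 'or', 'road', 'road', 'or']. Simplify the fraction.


Tokens: 10
Unique types: ('or', 'road') = 2
TTR = 2/10
Simplify: divide both by 2 -> 1/5
TTR = 1/5

1/5


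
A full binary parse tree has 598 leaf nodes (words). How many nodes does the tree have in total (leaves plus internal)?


Leaf nodes (terminals): 598
Internal nodes = n - 1 = 598 - 1 = 597
Total = leaves + internal = 598 + 597 = 1195

1195


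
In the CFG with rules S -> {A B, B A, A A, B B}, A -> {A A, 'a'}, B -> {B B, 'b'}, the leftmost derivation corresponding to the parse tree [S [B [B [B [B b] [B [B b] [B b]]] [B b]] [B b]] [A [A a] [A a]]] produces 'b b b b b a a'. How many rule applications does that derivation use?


Every bracketed nonterminal node [X ...] in the tree is produced by exactly one rule application.
Reading the tree off as a leftmost derivation:
  Step 1: S  =>  B A   (applied S -> B A)
  Step 2: B A  =>  B B A   (applied B -> B B)
  Step 3: B B A  =>  B B B A   (applied B -> B B)
  Step 4: B B B A  =>  B B B B A   (applied B -> B B)
  Step 5: B B B B A  =>  b B B B A   (applied B -> b)
  Step 6: b B B B A  =>  b B B B B A   (applied B -> B B)
  Step 7: b B B B B A  =>  b b B B B A   (applied B -> b)
  Step 8: b b B B B A  =>  b b b B B A   (applied B -> b)
  Step 9: b b b B B A  =>  b b b b B A   (applied B -> b)
  Step 10: b b b b B A  =>  b b b b b A   (applied B -> b)
  Step 11: b b b b b A  =>  b b b b b A A   (applied A -> A A)
  Step 12: b b b b b A A  =>  b b b b b a A   (applied A -> a)
  Step 13: b b b b b a A  =>  b b b b b a a   (applied A -> a)
Final yield: b b b b b a a
Total rewrite steps: 13

13


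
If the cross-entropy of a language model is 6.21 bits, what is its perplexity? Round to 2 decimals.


Perplexity formula: PP = 2^H
H = 6.21
PP = 2^6.21
Decompose: 2^6.21 = 2^6 * 2^0.21
2^6 = 64, 2^0.21 ~ 1.1566882
PP ~ 64 * 1.1566882 = 74.0280448
Rounded to 2 decimals: 74.03

74.03


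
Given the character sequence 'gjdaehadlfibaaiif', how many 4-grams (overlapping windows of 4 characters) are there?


String 'gjdaehadlfibaaiif' has length L = 17.
Number of overlapping n-grams = L - n + 1
Substituting: 17 - 4 + 1 = 14

14


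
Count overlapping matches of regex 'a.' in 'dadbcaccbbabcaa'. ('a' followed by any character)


Pattern: a. means 'a' followed by any character.
Scanning 'dadbcaccbbabcaa' position-by-position:
  Pos 0: window 'da' -> no
  Pos 1: window 'ad' -> MATCH
  Pos 2: window 'db' -> no
  Pos 3: window 'bc' -> no
  Pos 4: window 'ca' -> no
  Pos 5: window 'ac' -> MATCH
  Pos 6: window 'cc' -> no
  Pos 7: window 'cb' -> no
  Pos 8: window 'bb' -> no
  Pos 9: window 'ba' -> no
  Pos 10: window 'ab' -> MATCH
  Pos 11: window 'bc' -> no
  Pos 12: window 'ca' -> no
  Pos 13: window 'aa' -> MATCH
  Pos 14: window 'a' -> no
Total matches: 4

4


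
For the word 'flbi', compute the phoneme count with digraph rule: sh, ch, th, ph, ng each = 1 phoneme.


Parsing 'flbi' greedily, digraphs first:
  'f' -> consonant phoneme (phonemes so far: 1)
  'l' -> consonant phoneme (phonemes so far: 2)
  'b' -> consonant phoneme (phonemes so far: 3)
  'i' -> vowel phoneme (phonemes so far: 4)
Total phonemes: 4

4


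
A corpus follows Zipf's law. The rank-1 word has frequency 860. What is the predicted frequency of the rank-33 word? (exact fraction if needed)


Zipf's law: freq(rank) = f1 / rank
f1 = 860, rank = 33
freq = 860 / 33
GCD(860, 33) = 1
Simplified: 860/33

860/33


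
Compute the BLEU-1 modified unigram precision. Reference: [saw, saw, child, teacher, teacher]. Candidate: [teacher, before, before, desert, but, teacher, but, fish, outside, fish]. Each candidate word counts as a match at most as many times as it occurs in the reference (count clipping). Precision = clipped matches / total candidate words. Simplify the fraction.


Reference word counts: {'child': 1, 'saw': 2, 'teacher': 2}
Checking each candidate word (with clipping):
  'teacher' -> in reference (ref count 2, used 1/2) -> match (matches: 1)
  'before' -> not in reference -> no match (matches: 1)
  'before' -> not in reference -> no match (matches: 1)
  'desert' -> not in reference -> no match (matches: 1)
  'but' -> not in reference -> no match (matches: 1)
  'teacher' -> in reference (ref count 2, used 2/2) -> match (matches: 2)
  'but' -> not in reference -> no match (matches: 2)
  'fish' -> not in reference -> no match (matches: 2)
  'outside' -> not in reference -> no match (matches: 2)
  'fish' -> not in reference -> no match (matches: 2)
Clipped matches: 2, Candidate length: 10
Precision = 2/10 = 1/5

1/5


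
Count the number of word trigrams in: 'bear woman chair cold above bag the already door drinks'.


Word trigrams from [10] words:
  Trigram 1: (bear woman chair)
  Trigram 2: (woman chair cold)
  Trigram 3: (chair cold above)
  Trigram 4: (cold above bag)
  Trigram 5: (above bag the)
  Trigram 6: (bag the already)
  Trigram 7: (the already door)
  Trigram 8: (already door drinks)
Total word trigrams: 10 - 2 = 8

8


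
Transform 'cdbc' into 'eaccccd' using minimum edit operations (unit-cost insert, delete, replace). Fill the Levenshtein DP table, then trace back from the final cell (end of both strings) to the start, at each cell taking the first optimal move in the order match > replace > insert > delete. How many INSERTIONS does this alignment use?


Edit distance = 5. Backtracking from cell (4, 7) with preference match > replace > insert > delete,
then listing the resulting alignment 'cdbc' -> 'eaccccd' left to right:
  Step 1: insert 'e' [insertion #1]
  Step 2: insert 'a' [insertion #2]
  Step 3: keep 'c'
  Step 4: replace d->c
  Step 5: replace b->c
  Step 6: keep 'c'
  Step 7: insert 'd' [insertion #3]
Total insertions: 3

3


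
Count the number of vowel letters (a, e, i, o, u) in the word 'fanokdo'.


Scanning each character of 'fanokdo':
  Position 1: 'f' -> consonant (running count: 0)
  Position 2: 'a' -> vowel (running count: 1)
  Position 3: 'n' -> consonant (running count: 1)
  Position 4: 'o' -> vowel (running count: 2)
  Position 5: 'k' -> consonant (running count: 2)
  Position 6: 'd' -> consonant (running count: 2)
  Position 7: 'o' -> vowel (running count: 3)
Total vowels: 3

3


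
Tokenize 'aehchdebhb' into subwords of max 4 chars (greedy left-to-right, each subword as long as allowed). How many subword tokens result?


'aehchdebhb' has 10 characters.
Chunking with max size 4:
  Chunk 1: 'aehc' (positions 0-3)
  Chunk 2: 'hdeb' (positions 4-7)
  Chunk 3: 'hb' (positions 8-9)
Total chunks: ceil(10 / 4) = 3

3


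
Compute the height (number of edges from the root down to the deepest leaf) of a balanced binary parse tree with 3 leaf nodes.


In a balanced binary tree with n leaves the deepest leaf is ceil(log2(n)) edges below the root.
log2(3) = 1.5850
ceil(1.5850) = 2
height (edges) = 2

2


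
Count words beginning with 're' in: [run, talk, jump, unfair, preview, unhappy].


Checking each word for prefix 're':
  'run' -> no (count: 0)
  'talk' -> no (count: 0)
  'jump' -> no (count: 0)
  'unfair' -> no (count: 0)
  'preview' -> no (count: 0)
  'unhappy' -> no (count: 0)
Total with prefix 're': 0

0


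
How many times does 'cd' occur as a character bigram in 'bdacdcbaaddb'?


Scanning 'bdacdcbaaddb' for bigram 'cd':
  Position 0: 'bd' -> no
  Position 1: 'da' -> no
  Position 2: 'ac' -> no
  Position 3: 'cd' -> MATCH
  Position 4: 'dc' -> no
  Position 5: 'cb' -> no
  Position 6: 'ba' -> no
  Position 7: 'aa' -> no
  Position 8: 'ad' -> no
  Position 9: 'dd' -> no
  Position 10: 'db' -> no
Total matches: 1

1


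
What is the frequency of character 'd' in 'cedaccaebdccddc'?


Scanning 'cedaccaebdccddc' for 'd':
  Position 2: 'd' -> MATCH (count: 1)
  Position 9: 'd' -> MATCH (count: 2)
  Position 12: 'd' -> MATCH (count: 3)
  Position 13: 'd' -> MATCH (count: 4)
Total occurrences of 'd': 4

4


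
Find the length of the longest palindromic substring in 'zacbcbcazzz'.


Scanning 'zacbcbcazzz' for palindromic substrings.
Substring at positions 0-8: 'zacbcbcaz'.
Check: reverse('zacbcbcaz') = 'zacbcbcaz' -> palindrome confirmed.
Neighbouring characters ('-' / 'z') break symmetry, so it cannot extend further.
No longer palindromic substring exists; longest length = 9

9


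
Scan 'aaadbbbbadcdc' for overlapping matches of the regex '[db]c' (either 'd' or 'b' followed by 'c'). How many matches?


Pattern: [db]c means either 'd' or 'b' followed by 'c'.
Scanning 'aaadbbbbadcdc' position-by-position:
  Pos 0: window 'aa' -> no
  Pos 1: window 'aa' -> no
  Pos 2: window 'ad' -> no
  Pos 3: window 'db' -> no
  Pos 4: window 'bb' -> no
  Pos 5: window 'bb' -> no
  Pos 6: window 'bb' -> no
  Pos 7: window 'ba' -> no
  Pos 8: window 'ad' -> no
  Pos 9: window 'dc' -> MATCH
  Pos 10: window 'cd' -> no
  Pos 11: window 'dc' -> MATCH
  Pos 12: window 'c' -> no
Total matches: 2

2


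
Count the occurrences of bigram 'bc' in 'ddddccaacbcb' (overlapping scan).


Scanning 'ddddccaacbcb' for bigram 'bc':
  Position 0: 'dd' -> no
  Position 1: 'dd' -> no
  Position 2: 'dd' -> no
  Position 3: 'dc' -> no
  Position 4: 'cc' -> no
  Position 5: 'ca' -> no
  Position 6: 'aa' -> no
  Position 7: 'ac' -> no
  Position 8: 'cb' -> no
  Position 9: 'bc' -> MATCH
  Position 10: 'cb' -> no
Total matches: 1

1


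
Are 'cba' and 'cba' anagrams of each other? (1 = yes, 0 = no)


Sort characters of 'cba': 'abc'
Sort characters of 'cba': 'abc'
Sorted forms match -> they ARE anagrams
Result: 1

1


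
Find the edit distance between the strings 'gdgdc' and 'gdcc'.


Building DP table for s1='gdgdc' (len 5) and s2='gdcc' (len 4):
       g  d  c  c
    0  1  2  3  4
  g 1  0  1  2  3
  d 2  1  0  1  2
  g 3  2  1  1  2
  d 4  3  2  2  2
  c 5  4  3  2  2
Edit distance = dp[5][4] = 2

2


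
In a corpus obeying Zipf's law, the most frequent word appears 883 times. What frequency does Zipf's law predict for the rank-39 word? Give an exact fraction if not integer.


Zipf's law: freq(rank) = f1 / rank
f1 = 883, rank = 39
freq = 883 / 39
GCD(883, 39) = 1
Simplified: 883/39

883/39


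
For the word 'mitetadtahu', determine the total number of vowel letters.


Scanning each character of 'mitetadtahu':
  Position 1: 'm' -> consonant (running count: 0)
  Position 2: 'i' -> vowel (running count: 1)
  Position 3: 't' -> consonant (running count: 1)
  Position 4: 'e' -> vowel (running count: 2)
  Position 5: 't' -> consonant (running count: 2)
  Position 6: 'a' -> vowel (running count: 3)
  Position 7: 'd' -> consonant (running count: 3)
  Position 8: 't' -> consonant (running count: 3)
  Position 9: 'a' -> vowel (running count: 4)
  Position 10: 'h' -> consonant (running count: 4)
  Position 11: 'u' -> vowel (running count: 5)
Total vowels: 5

5


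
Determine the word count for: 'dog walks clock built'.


Counting words by splitting on spaces:
  Word 1: 'dog'
  Word 2: 'walks'
  Word 3: 'clock'
  Word 4: 'built'
Total words: 4

4


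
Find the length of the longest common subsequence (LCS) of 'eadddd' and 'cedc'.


DP table for LCS of 'eadddd' and 'cedc':
       c  e  d  c
    0  0  0  0  0
  e 0  0  1  1  1
  a 0  0  1  1  1
  d 0  0  1  2  2
  d 0  0  1  2  2
  d 0  0  1  2  2
  d 0  0  1  2  2
LCS: 'ed'
LCS length = 2

2


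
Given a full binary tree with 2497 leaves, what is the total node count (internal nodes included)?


Leaf nodes (terminals): 2497
Internal nodes = n - 1 = 2497 - 1 = 2496
Total = leaves + internal = 2497 + 2496 = 4993

4993


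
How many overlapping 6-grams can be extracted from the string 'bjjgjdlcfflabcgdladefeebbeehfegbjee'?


String 'bjjgjdlcfflabcgdladefeebbeehfegbjee' has length L = 35.
Number of overlapping n-grams = L - n + 1
Substituting: 35 - 6 + 1 = 30

30


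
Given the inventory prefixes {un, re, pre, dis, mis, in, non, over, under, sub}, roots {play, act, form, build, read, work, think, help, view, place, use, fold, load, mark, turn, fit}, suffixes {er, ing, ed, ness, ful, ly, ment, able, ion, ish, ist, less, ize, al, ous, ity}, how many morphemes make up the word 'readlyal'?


Segmenting 'readlyal' against the inventory:
  'read' -> root (morpheme 1)
  'ly' -> suffix (morpheme 2)
  'al' -> suffix (morpheme 3)
Total morphemes: 3

3


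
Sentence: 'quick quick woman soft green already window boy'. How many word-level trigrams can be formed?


Word trigrams from [8] words:
  Trigram 1: (quick quick woman)
  Trigram 2: (quick woman soft)
  Trigram 3: (woman soft green)
  Trigram 4: (soft green already)
  Trigram 5: (green already window)
  Trigram 6: (already window boy)
Total word trigrams: 8 - 2 = 6

6


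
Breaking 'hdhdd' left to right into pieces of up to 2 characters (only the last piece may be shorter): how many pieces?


'hdhdd' has 5 characters.
Chunking with max size 2:
  Chunk 1: 'hd' (positions 0-1)
  Chunk 2: 'hd' (positions 2-3)
  Chunk 3: 'd' (positions 4-4)
Total chunks: ceil(5 / 2) = 3

3


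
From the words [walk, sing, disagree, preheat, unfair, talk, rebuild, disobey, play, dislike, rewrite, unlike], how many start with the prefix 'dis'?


Checking each word for prefix 'dis':
  'walk' -> no (count: 0)
  'sing' -> no (count: 0)
  'disagree' -> YES, starts with 'dis' (count: 1)
  'preheat' -> no (count: 1)
  'unfair' -> no (count: 1)
  'talk' -> no (count: 1)
  'rebuild' -> no (count: 1)
  'disobey' -> YES, starts with 'dis' (count: 2)
  'play' -> no (count: 2)
  'dislike' -> YES, starts with 'dis' (count: 3)
  'rewrite' -> no (count: 3)
  'unlike' -> no (count: 3)
Total with prefix 'dis': 3

3


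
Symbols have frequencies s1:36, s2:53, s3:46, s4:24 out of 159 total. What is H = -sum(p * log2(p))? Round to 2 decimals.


Computing entropy H = -sum(p_i * log2(p_i)):
  s1: p = 36/159 = 0.2264, -p*log2(p) = 0.4852
  s2: p = 53/159 = 0.3333, -p*log2(p) = 0.5283
  s3: p = 46/159 = 0.2893, -p*log2(p) = 0.5177
  s4: p = 24/159 = 0.1509, -p*log2(p) = 0.4118
H = sum of terms = 1.9430
Rounded to 2 decimals: 1.94

1.94


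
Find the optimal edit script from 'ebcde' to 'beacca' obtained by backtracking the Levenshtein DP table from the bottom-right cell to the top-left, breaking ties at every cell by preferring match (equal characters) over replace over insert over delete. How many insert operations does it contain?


Edit distance = 4. Backtracking from cell (5, 6) with preference match > replace > insert > delete,
then listing the resulting alignment 'ebcde' -> 'beacca' left to right:
  Step 1: insert 'b' [insertion #1]
  Step 2: keep 'e'
  Step 3: replace b->a
  Step 4: keep 'c'
  Step 5: replace d->c
  Step 6: replace e->a
Total insertions: 1

1


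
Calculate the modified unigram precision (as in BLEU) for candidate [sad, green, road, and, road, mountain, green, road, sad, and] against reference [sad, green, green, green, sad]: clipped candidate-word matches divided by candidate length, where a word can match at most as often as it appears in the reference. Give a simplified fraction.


Reference word counts: {'green': 3, 'sad': 2}
Checking each candidate word (with clipping):
  'sad' -> in reference (ref count 2, used 1/2) -> match (matches: 1)
  'green' -> in reference (ref count 3, used 1/3) -> match (matches: 2)
  'road' -> not in reference -> no match (matches: 2)
  'and' -> not in reference -> no match (matches: 2)
  'road' -> not in reference -> no match (matches: 2)
  'mountain' -> not in reference -> no match (matches: 2)
  'green' -> in reference (ref count 3, used 2/3) -> match (matches: 3)
  'road' -> not in reference -> no match (matches: 3)
  'sad' -> in reference (ref count 2, used 2/2) -> match (matches: 4)
  'and' -> not in reference -> no match (matches: 4)
Clipped matches: 4, Candidate length: 10
Precision = 4/10 = 2/5

2/5


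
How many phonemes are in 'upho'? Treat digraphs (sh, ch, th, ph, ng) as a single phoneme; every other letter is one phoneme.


Parsing 'upho' greedily, digraphs first:
  'u' -> vowel phoneme (phonemes so far: 1)
  'ph' -> digraph (1 consonant phoneme) (phonemes so far: 2)
  'o' -> vowel phoneme (phonemes so far: 3)
Total phonemes: 3

3


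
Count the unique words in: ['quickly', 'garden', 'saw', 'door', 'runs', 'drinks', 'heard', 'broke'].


Listing all tokens and tracking unique types:
  Token 1: 'quickly' -> NEW (unique so far: 1)
  Token 2: 'garden' -> NEW (unique so far: 2)
  Token 3: 'saw' -> NEW (unique so far: 3)
  Token 4: 'door' -> NEW (unique so far: 4)
  Token 5: 'runs' -> NEW (unique so far: 5)
  Token 6: 'drinks' -> NEW (unique so far: 6)
  Token 7: 'heard' -> NEW (unique so far: 7)
  Token 8: 'broke' -> NEW (unique so far: 8)
Unique types: ('broke', 'door', 'drinks', 'garden', 'heard', 'quickly', 'runs', 'saw')
Vocabulary size: 8

8


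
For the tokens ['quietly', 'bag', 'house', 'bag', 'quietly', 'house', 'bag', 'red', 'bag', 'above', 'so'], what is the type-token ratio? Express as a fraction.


Tokens: 11
Unique types: ('above', 'bag', 'house', 'quietly', 'red', 'so') = 6
TTR = 6/11
Already in lowest terms.

6/11


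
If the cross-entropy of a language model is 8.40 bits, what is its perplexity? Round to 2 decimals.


Perplexity formula: PP = 2^H
H = 8.40
PP = 2^8.40
Decompose: 2^8.40 = 2^8 * 2^0.40
2^8 = 256, 2^0.40 ~ 1.3195079
PP ~ 256 * 1.3195079 = 337.7940224
Rounded to 2 decimals: 337.79

337.79


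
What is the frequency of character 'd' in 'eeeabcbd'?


Scanning 'eeeabcbd' for 'd':
  Position 7: 'd' -> MATCH (count: 1)
Total occurrences of 'd': 1

1


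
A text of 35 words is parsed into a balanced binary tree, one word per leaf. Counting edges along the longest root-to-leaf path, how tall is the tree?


In a balanced binary tree with n leaves the deepest leaf is ceil(log2(n)) edges below the root.
log2(35) = 5.1293
ceil(5.1293) = 6
height (edges) = 6

6


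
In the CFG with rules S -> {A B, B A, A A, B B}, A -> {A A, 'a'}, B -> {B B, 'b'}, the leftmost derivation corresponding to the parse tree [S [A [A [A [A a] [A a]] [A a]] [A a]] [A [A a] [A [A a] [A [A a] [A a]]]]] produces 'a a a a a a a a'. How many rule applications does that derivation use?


Every bracketed nonterminal node [X ...] in the tree is produced by exactly one rule application.
Reading the tree off as a leftmost derivation:
  Step 1: S  =>  A A   (applied S -> A A)
  Step 2: A A  =>  A A A   (applied A -> A A)
  Step 3: A A A  =>  A A A A   (applied A -> A A)
  Step 4: A A A A  =>  A A A A A   (applied A -> A A)
  Step 5: A A A A A  =>  a A A A A   (applied A -> a)
  Step 6: a A A A A  =>  a a A A A   (applied A -> a)
  Step 7: a a A A A  =>  a a a A A   (applied A -> a)
  Step 8: a a a A A  =>  a a a a A   (applied A -> a)
  Step 9: a a a a A  =>  a a a a A A   (applied A -> A A)
  Step 10: a a a a A A  =>  a a a a a A   (applied A -> a)
  Step 11: a a a a a A  =>  a a a a a A A   (applied A -> A A)
  Step 12: a a a a a A A  =>  a a a a a a A   (applied A -> a)
  Step 13: a a a a a a A  =>  a a a a a a A A   (applied A -> A A)
  Step 14: a a a a a a A A  =>  a a a a a a a A   (applied A -> a)
  Step 15: a a a a a a a A  =>  a a a a a a a a   (applied A -> a)
Final yield: a a a a a a a a
Total rewrite steps: 15

15


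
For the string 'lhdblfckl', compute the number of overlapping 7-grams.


String 'lhdblfckl' has length L = 9.
Number of overlapping n-grams = L - n + 1
Substituting: 9 - 7 + 1 = 3

3


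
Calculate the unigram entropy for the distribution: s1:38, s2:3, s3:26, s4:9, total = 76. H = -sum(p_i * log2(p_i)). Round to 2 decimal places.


Computing entropy H = -sum(p_i * log2(p_i)):
  s1: p = 38/76 = 0.5000, -p*log2(p) = 0.5000
  s2: p = 3/76 = 0.0395, -p*log2(p) = 0.1841
  s3: p = 26/76 = 0.3421, -p*log2(p) = 0.5294
  s4: p = 9/76 = 0.1184, -p*log2(p) = 0.3645
H = sum of terms = 1.5780
Rounded to 2 decimals: 1.58

1.58


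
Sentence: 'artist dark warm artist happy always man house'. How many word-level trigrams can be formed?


Word trigrams from [8] words:
  Trigram 1: (artist dark warm)
  Trigram 2: (dark warm artist)
  Trigram 3: (warm artist happy)
  Trigram 4: (artist happy always)
  Trigram 5: (happy always man)
  Trigram 6: (always man house)
Total word trigrams: 8 - 2 = 6

6


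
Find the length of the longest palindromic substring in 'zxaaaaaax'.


Scanning 'zxaaaaaax' for palindromic substrings.
Substring at positions 1-8: 'xaaaaaax'.
Check: reverse('xaaaaaax') = 'xaaaaaax' -> palindrome confirmed.
Neighbouring characters ('z' / '-') break symmetry, so it cannot extend further.
No longer palindromic substring exists; longest length = 8

8


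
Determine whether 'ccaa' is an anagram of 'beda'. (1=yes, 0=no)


Sort characters of 'ccaa': 'aacc'
Sort characters of 'beda': 'abde'
Sorted forms differ -> they are NOT anagrams
Result: 0

0


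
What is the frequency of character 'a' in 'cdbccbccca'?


Scanning 'cdbccbccca' for 'a':
  Position 9: 'a' -> MATCH (count: 1)
Total occurrences of 'a': 1

1


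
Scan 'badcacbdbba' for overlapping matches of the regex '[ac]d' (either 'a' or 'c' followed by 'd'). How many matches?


Pattern: [ac]d means either 'a' or 'c' followed by 'd'.
Scanning 'badcacbdbba' position-by-position:
  Pos 0: window 'ba' -> no
  Pos 1: window 'ad' -> MATCH
  Pos 2: window 'dc' -> no
  Pos 3: window 'ca' -> no
  Pos 4: window 'ac' -> no
  Pos 5: window 'cb' -> no
  Pos 6: window 'bd' -> no
  Pos 7: window 'db' -> no
  Pos 8: window 'bb' -> no
  Pos 9: window 'ba' -> no
  Pos 10: window 'a' -> no
Total matches: 1

1
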